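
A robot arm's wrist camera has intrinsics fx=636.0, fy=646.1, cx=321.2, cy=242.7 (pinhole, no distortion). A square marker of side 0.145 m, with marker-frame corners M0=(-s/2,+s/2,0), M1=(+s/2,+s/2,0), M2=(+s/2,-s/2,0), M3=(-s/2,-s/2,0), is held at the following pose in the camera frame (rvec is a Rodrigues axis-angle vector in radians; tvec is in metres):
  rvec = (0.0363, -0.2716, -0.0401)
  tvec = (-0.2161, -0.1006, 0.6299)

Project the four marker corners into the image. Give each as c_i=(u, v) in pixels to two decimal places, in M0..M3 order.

c0=(27.44, 216.39) c1=(180.99, 211.57) c2=(174.74, 66.53) c3=(19.28, 62.15)

Intrinsics K: fx=636.0, fy=646.1, cx=321.2, cy=242.7
Marker side s = 0.145 m; corners in marker frame (Z=0):
  M0 = (-0.0725, +0.0725, 0)
  M1 = (+0.0725, +0.0725, 0)
  M2 = (+0.0725, -0.0725, 0)
  M3 = (-0.0725, -0.0725, 0)
rvec = (0.0363, -0.2716, -0.0401), |rvec| = θ = 0.27693 rad = 15.867°
Rodrigues: sinθ=0.27341, 1−cosθ=0.03810; R = I + sinθ·[k]× + (1−cosθ)·[k]×²:
    [+0.96255 +0.03469 -0.26886]
    [-0.04449 +0.99855 -0.03043]
    [+0.26742 +0.04125 +0.96270]
t = (-0.2161, -0.1006, 0.6299) m
M0: Pc = R·M0+t = (-0.28337, -0.02498, +0.61350); u = 636.0·(-0.28337)/0.61350 + 321.2 = 27.4388, v = 646.1·(-0.02498)/0.61350 + 242.7 = 216.3927
M1: Pc = R·M1+t = (-0.14380, -0.03143, +0.65228); u = 636.0·(-0.14380)/0.65228 + 321.2 = 180.9889, v = 646.1·(-0.03143)/0.65228 + 242.7 = 211.5670
M2: Pc = R·M2+t = (-0.14883, -0.17622, +0.64630); u = 636.0·(-0.14883)/0.64630 + 321.2 = 174.7412, v = 646.1·(-0.17622)/0.64630 + 242.7 = 66.5338
M3: Pc = R·M3+t = (-0.28840, -0.16977, +0.60752); u = 636.0·(-0.28840)/0.60752 + 321.2 = 19.2807, v = 646.1·(-0.16977)/0.60752 + 242.7 = 62.1502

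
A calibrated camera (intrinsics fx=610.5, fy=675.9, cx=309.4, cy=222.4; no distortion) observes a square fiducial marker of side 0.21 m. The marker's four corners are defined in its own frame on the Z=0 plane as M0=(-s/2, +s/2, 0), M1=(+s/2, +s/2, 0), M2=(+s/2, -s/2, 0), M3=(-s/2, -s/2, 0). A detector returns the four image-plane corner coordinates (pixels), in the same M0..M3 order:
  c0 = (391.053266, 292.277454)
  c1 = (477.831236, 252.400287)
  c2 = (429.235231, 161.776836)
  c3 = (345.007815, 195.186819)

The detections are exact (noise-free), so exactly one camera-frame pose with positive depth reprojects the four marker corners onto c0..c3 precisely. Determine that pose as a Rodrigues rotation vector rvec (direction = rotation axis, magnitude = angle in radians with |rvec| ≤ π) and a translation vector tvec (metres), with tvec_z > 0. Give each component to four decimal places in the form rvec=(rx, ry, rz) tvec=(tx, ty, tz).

rvec=(-0.4078, -0.2220, -0.3960) tvec=(0.2131, 0.0024, 1.2788)

Intrinsics K: fx=610.5, fy=675.9, cx=309.4, cy=222.4
Marker side s = 0.21 m; corners in marker frame (Z=0):
  M0 = (-0.1050, +0.1050, 0)
  M1 = (+0.1050, +0.1050, 0)
  M2 = (+0.1050, -0.1050, 0)
  M3 = (-0.1050, -0.1050, 0)
Detected image corners:
  c0 = (391.053266, 292.277454) px
  c1 = (477.831236, 252.400287) px
  c2 = (429.235231, 161.776836) px
  c3 = (345.007815, 195.186819) px
Planar DLT: solve 8×8 A·h = b for H (H[2,2]=1):
  H  [+499.08840 +116.15569 +411.12718]
  H  [-123.52311 +386.58586 +223.66763]
  H  [+0.22421 -0.26614 +1.00000]
B = K⁻¹H; ‖b₁‖=0.781998, ‖b₂‖=0.781998; λ = 2/(‖b₁‖+‖b₂‖) = 1.278775, sign → tz>0 ⇒ λ=+1.278775
r₁ = λ·B[:,0] = (+0.90010,-0.32804,+0.28672); r₂ = λ·B[:,1] = (+0.41578,+0.84339,-0.34033)
r₃ = r₁×r₂ = (-0.13017,+0.42554,+0.89553); SVD([r₁ r₂ r₃]) → R = UVᵀ:
  R  [+0.90010 +0.41578 -0.13017]
  R  [-0.32804 +0.84339 +0.42554]
  R  [+0.28672 -0.34033 +0.89553]
t = (+0.21308, +0.00240, +1.27877) m
tr R = 2.639015; θ = arccos((tr R − 1)/2) = 0.610245 rad = 34.964°
axis k = ((R−Rᵀ)₃₂, (R−Rᵀ)₁₃, (R−Rᵀ)₂₁) / (2 sinθ) = (-0.668219, -0.363734, -0.648984)
rvec = θ·k = (-0.407778, -0.221967, -0.396039)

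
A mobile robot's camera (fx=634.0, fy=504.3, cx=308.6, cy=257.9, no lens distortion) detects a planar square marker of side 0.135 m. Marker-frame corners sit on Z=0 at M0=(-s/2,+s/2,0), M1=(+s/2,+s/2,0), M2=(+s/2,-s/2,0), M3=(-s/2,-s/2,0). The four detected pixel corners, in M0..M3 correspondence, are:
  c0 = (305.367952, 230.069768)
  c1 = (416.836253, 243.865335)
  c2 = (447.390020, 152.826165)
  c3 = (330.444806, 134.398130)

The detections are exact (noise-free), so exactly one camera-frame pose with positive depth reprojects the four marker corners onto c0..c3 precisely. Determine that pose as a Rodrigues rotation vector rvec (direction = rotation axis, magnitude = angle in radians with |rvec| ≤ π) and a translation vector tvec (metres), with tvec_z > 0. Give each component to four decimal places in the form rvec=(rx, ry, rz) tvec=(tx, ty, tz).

Intrinsics K: fx=634.0, fy=504.3, cx=308.6, cy=257.9
Marker side s = 0.135 m; corners in marker frame (Z=0):
  M0 = (-0.0675, +0.0675, 0)
  M1 = (+0.0675, +0.0675, 0)
  M2 = (+0.0675, -0.0675, 0)
  M3 = (-0.0675, -0.0675, 0)
Detected image corners:
  c0 = (305.367952, 230.069768) px
  c1 = (416.836253, 243.865335) px
  c2 = (447.390020, 152.826165) px
  c3 = (330.444806, 134.398130) px
Planar DLT: solve 8×8 A·h = b for H (H[2,2]=1):
  H  [+955.60979 -46.38296 +375.74194]
  H  [+174.78001 +772.39919 +191.79445]
  H  [+0.29391 +0.42681 +1.00000]
B = K⁻¹H; ‖b₁‖=1.409247, ‖b₂‖=1.409247; λ = 2/(‖b₁‖+‖b₂‖) = 0.709599, sign → tz>0 ⇒ λ=+0.709599
r₁ = λ·B[:,0] = (+0.96804,+0.13928,+0.20856); r₂ = λ·B[:,1] = (-0.19933,+0.93195,+0.30287)
r₃ = r₁×r₂ = (-0.15218,-0.33476,+0.92993); SVD([r₁ r₂ r₃]) → R = UVᵀ:
  R  [+0.96804 -0.19933 -0.15218]
  R  [+0.13928 +0.93195 -0.33476]
  R  [+0.20856 +0.30287 +0.92993]
t = (+0.07515, -0.09302, +0.70960) m
tr R = 2.829930; θ = arccos((tr R − 1)/2) = 0.415375 rad = 23.799°
axis k = ((R−Rᵀ)₃₂, (R−Rᵀ)₁₃, (R−Rᵀ)₂₁) / (2 sinθ) = (+0.790053, -0.446977, +0.419557)
rvec = θ·k = (+0.328168, -0.185663, +0.174273)

rvec=(0.3282, -0.1857, 0.1743) tvec=(0.0751, -0.0930, 0.7096)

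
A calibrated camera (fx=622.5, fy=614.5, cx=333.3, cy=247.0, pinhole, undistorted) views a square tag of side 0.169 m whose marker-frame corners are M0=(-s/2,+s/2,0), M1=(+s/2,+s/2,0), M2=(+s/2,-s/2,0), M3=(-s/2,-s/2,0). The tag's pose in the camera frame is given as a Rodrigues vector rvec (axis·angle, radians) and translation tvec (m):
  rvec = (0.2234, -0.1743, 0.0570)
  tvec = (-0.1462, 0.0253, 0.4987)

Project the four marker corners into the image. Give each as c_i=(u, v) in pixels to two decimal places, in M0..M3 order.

Intrinsics K: fx=622.5, fy=614.5, cx=333.3, cy=247.0
Marker side s = 0.169 m; corners in marker frame (Z=0):
  M0 = (-0.0845, +0.0845, 0)
  M1 = (+0.0845, +0.0845, 0)
  M2 = (+0.0845, -0.0845, 0)
  M3 = (-0.0845, -0.0845, 0)
rvec = (0.2234, -0.1743, 0.0570), |rvec| = θ = 0.28903 rad = 16.560°
Rodrigues: sinθ=0.28502, 1−cosθ=0.04148; R = I + sinθ·[k]× + (1−cosθ)·[k]×²:
    [+0.98330 -0.07554 -0.16556]
    [+0.03688 +0.97361 -0.22524]
    [+0.17821 +0.21537 +0.96013]
t = (-0.1462, 0.0253, 0.4987) m
M0: Pc = R·M0+t = (-0.23567, +0.10445, +0.50184); u = 622.5·(-0.23567)/0.50184 + 333.3 = 40.9638, v = 614.5·(+0.10445)/0.50184 + 247.0 = 374.9029
M1: Pc = R·M1+t = (-0.06949, +0.11069, +0.53196); u = 622.5·(-0.06949)/0.53196 + 333.3 = 251.9771, v = 614.5·(+0.11069)/0.53196 + 247.0 = 374.8606
M2: Pc = R·M2+t = (-0.05673, -0.05385, +0.49556); u = 622.5·(-0.05673)/0.49556 + 333.3 = 262.0414, v = 614.5·(-0.05385)/0.49556 + 247.0 = 180.2207
M3: Pc = R·M3+t = (-0.22291, -0.06009, +0.46544); u = 622.5·(-0.22291)/0.46544 + 333.3 = 35.1781, v = 614.5·(-0.06009)/0.46544 + 247.0 = 167.6720

c0=(40.96, 374.90) c1=(251.98, 374.86) c2=(262.04, 180.22) c3=(35.18, 167.67)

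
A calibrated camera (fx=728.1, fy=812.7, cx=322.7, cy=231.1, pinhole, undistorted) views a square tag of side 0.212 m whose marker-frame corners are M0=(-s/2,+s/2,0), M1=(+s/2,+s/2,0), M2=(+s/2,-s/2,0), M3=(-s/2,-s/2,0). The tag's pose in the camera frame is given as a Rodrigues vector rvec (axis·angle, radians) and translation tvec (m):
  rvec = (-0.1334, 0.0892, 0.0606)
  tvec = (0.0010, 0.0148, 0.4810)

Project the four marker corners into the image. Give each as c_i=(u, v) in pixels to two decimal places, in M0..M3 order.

c0=(152.67, 425.14) c1=(480.88, 453.97) c2=(492.97, 89.82) c3=(182.22, 76.77)

Intrinsics K: fx=728.1, fy=812.7, cx=322.7, cy=231.1
Marker side s = 0.212 m; corners in marker frame (Z=0):
  M0 = (-0.1060, +0.1060, 0)
  M1 = (+0.1060, +0.1060, 0)
  M2 = (+0.1060, -0.1060, 0)
  M3 = (-0.1060, -0.1060, 0)
rvec = (-0.1334, 0.0892, 0.0606), |rvec| = θ = 0.17154 rad = 9.828°
Rodrigues: sinθ=0.17070, 1−cosθ=0.01468; R = I + sinθ·[k]× + (1−cosθ)·[k]×²:
    [+0.99420 -0.06624 +0.08473]
    [+0.05437 +0.98929 +0.13544]
    [-0.09280 -0.13005 +0.98716]
t = (0.0010, 0.0148, 0.4810) m
M0: Pc = R·M0+t = (-0.11141, +0.11390, +0.47705); u = 728.1·(-0.11141)/0.47705 + 322.7 = 152.6657, v = 812.7·(+0.11390)/0.47705 + 231.1 = 425.1424
M1: Pc = R·M1+t = (+0.09936, +0.12543, +0.45738); u = 728.1·(+0.09936)/0.45738 + 322.7 = 480.8773, v = 812.7·(+0.12543)/0.45738 + 231.1 = 453.9688
M2: Pc = R·M2+t = (+0.11341, -0.08430, +0.48495); u = 728.1·(+0.11341)/0.48495 + 322.7 = 492.9678, v = 812.7·(-0.08430)/0.48495 + 231.1 = 89.8229
M3: Pc = R·M3+t = (-0.09736, -0.09583, +0.50462); u = 728.1·(-0.09736)/0.50462 + 322.7 = 182.2172, v = 812.7·(-0.09583)/0.50462 + 231.1 = 76.7677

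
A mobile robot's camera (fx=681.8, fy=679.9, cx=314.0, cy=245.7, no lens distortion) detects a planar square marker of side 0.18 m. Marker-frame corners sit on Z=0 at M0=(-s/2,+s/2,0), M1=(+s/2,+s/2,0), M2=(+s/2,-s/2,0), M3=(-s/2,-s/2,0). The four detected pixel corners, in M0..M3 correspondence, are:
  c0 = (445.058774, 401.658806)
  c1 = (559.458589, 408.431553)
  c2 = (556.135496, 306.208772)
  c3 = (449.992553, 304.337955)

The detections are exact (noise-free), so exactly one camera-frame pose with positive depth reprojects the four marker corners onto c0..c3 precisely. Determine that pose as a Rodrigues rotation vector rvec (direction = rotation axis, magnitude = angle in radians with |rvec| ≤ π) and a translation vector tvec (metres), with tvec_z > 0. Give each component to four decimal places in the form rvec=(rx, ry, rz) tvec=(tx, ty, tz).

Intrinsics K: fx=681.8, fy=679.9, cx=314.0, cy=245.7
Marker side s = 0.18 m; corners in marker frame (Z=0):
  M0 = (-0.0900, +0.0900, 0)
  M1 = (+0.0900, +0.0900, 0)
  M2 = (+0.0900, -0.0900, 0)
  M3 = (-0.0900, -0.0900, 0)
Detected image corners:
  c0 = (445.058774, 401.658806) px
  c1 = (559.458589, 408.431553) px
  c2 = (556.135496, 306.208772) px
  c3 = (449.992553, 304.337955) px
Planar DLT: solve 8×8 A·h = b for H (H[2,2]=1):
  H  [+483.65176 -215.03660 +501.41186]
  H  [-67.01538 +405.57270 +353.23368]
  H  [-0.25485 -0.41785 +1.00000]
B = K⁻¹H; ‖b₁‖=0.865159, ‖b₂‖=0.865159; λ = 2/(‖b₁‖+‖b₂‖) = 1.155857, sign → tz>0 ⇒ λ=+1.155857
r₁ = λ·B[:,0] = (+0.95560,-0.00748,-0.29457); r₂ = λ·B[:,1] = (-0.14212,+0.86402,-0.48297)
r₃ = r₁×r₂ = (+0.25813,+0.50339,+0.82460); SVD([r₁ r₂ r₃]) → R = UVᵀ:
  R  [+0.95560 -0.14212 +0.25813]
  R  [-0.00748 +0.86402 +0.50339]
  R  [-0.29457 -0.48297 +0.82460]
t = (+0.31772, +0.18281, +1.15586) m
tr R = 2.644224; θ = arccos((tr R − 1)/2) = 0.605686 rad = 34.703°
axis k = ((R−Rᵀ)₃₂, (R−Rᵀ)₁₃, (R−Rᵀ)₂₁) / (2 sinθ) = (-0.866258, +0.485400, +0.118248)
rvec = θ·k = (-0.524681, +0.294000, +0.071621)

rvec=(-0.5247, 0.2940, 0.0716) tvec=(0.3177, 0.1828, 1.1559)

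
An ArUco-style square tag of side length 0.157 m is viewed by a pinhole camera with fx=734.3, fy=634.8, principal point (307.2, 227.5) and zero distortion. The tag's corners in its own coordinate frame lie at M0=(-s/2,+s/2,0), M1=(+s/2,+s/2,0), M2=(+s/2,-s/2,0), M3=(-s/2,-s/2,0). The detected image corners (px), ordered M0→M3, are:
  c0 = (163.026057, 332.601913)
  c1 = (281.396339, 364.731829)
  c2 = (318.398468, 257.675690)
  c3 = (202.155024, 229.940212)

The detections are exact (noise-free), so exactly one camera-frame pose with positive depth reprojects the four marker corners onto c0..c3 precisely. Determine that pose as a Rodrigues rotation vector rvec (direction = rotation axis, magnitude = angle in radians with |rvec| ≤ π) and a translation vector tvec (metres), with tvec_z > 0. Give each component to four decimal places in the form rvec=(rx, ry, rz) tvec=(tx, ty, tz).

rvec=(-0.1974, 0.1729, 0.2765) tvec=(-0.0830, 0.0975, 0.9140)

Intrinsics K: fx=734.3, fy=634.8, cx=307.2, cy=227.5
Marker side s = 0.157 m; corners in marker frame (Z=0):
  M0 = (-0.0785, +0.0785, 0)
  M1 = (+0.0785, +0.0785, 0)
  M2 = (+0.0785, -0.0785, 0)
  M3 = (-0.0785, -0.0785, 0)
Detected image corners:
  c0 = (163.026057, 332.601913) px
  c1 = (281.396339, 364.731829) px
  c2 = (318.398468, 257.675690) px
  c3 = (202.155024, 229.940212) px
Planar DLT: solve 8×8 A·h = b for H (H[2,2]=1):
  H  [+695.42135 -287.19144 +240.53440]
  H  [+127.01735 +612.86220 +295.22457]
  H  [-0.21413 -0.18497 +1.00000]
B = K⁻¹H; ‖b₁‖=1.094122, ‖b₂‖=1.094122; λ = 2/(‖b₁‖+‖b₂‖) = 0.913975, sign → tz>0 ⇒ λ=+0.913975
r₁ = λ·B[:,0] = (+0.94746,+0.25302,-0.19571); r₂ = λ·B[:,1] = (-0.28674,+0.94297,-0.16905)
r₃ = r₁×r₂ = (+0.14178,+0.21629,+0.96598); SVD([r₁ r₂ r₃]) → R = UVᵀ:
  R  [+0.94746 -0.28674 +0.14178]
  R  [+0.25302 +0.94297 +0.21629]
  R  [-0.19571 -0.16905 +0.96598]
t = (-0.08298, +0.09751, +0.91397) m
tr R = 2.856415; θ = arccos((tr R − 1)/2) = 0.381230 rad = 21.843°
axis k = ((R−Rᵀ)₃₂, (R−Rᵀ)₁₃, (R−Rᵀ)₂₁) / (2 sinθ) = (-0.517848, +0.453535, +0.725355)
rvec = θ·k = (-0.197419, +0.172901, +0.276527)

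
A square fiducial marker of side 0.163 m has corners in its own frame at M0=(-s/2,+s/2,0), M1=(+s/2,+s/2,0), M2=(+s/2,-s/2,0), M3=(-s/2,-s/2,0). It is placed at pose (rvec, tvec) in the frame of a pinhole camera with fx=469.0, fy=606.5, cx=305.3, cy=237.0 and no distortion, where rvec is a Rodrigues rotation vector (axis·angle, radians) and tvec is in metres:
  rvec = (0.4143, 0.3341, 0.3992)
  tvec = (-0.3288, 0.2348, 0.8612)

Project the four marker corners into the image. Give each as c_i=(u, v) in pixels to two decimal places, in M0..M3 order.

c0=(88.13, 414.13) c1=(154.47, 470.85) c2=(169.59, 388.97) c3=(96.82, 330.97)

Intrinsics K: fx=469.0, fy=606.5, cx=305.3, cy=237.0
Marker side s = 0.163 m; corners in marker frame (Z=0):
  M0 = (-0.0815, +0.0815, 0)
  M1 = (+0.0815, +0.0815, 0)
  M2 = (+0.0815, -0.0815, 0)
  M3 = (-0.0815, -0.0815, 0)
rvec = (0.4143, 0.3341, 0.3992), |rvec| = θ = 0.66530 rad = 38.119°
Rodrigues: sinθ=0.61730, 1−cosθ=0.21327; R = I + sinθ·[k]× + (1−cosθ)·[k]×²:
    [+0.86943 -0.30370 +0.38968]
    [+0.43709 +0.84051 -0.32014]
    [-0.23030 +0.44867 +0.86351]
t = (-0.3288, 0.2348, 0.8612) m
M0: Pc = R·M0+t = (-0.42441, +0.26768, +0.91654); u = 469.0·(-0.42441)/0.91654 + 305.3 = 88.1253, v = 606.5·(+0.26768)/0.91654 + 237.0 = 414.1314
M1: Pc = R·M1+t = (-0.28269, +0.33892, +0.87900); u = 469.0·(-0.28269)/0.87900 + 305.3 = 154.4655, v = 606.5·(+0.33892)/0.87900 + 237.0 = 470.8549
M2: Pc = R·M2+t = (-0.23319, +0.20192, +0.80586); u = 469.0·(-0.23319)/0.80586 + 305.3 = 169.5874, v = 606.5·(+0.20192)/0.80586 + 237.0 = 388.9674
M3: Pc = R·M3+t = (-0.37491, +0.13068, +0.84340); u = 469.0·(-0.37491)/0.84340 + 305.3 = 96.8216, v = 606.5·(+0.13068)/0.84340 + 237.0 = 330.9701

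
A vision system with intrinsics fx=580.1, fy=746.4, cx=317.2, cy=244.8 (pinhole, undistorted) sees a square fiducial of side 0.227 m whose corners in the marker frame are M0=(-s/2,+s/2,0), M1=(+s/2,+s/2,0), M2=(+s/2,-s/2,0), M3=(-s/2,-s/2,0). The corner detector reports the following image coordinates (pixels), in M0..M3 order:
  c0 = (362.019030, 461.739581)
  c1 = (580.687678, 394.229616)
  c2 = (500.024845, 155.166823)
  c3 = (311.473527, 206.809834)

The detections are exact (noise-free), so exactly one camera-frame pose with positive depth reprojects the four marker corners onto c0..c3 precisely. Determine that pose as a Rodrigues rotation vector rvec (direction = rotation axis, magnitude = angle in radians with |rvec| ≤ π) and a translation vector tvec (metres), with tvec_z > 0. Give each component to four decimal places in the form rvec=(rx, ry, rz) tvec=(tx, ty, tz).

rvec=(-0.4518, -0.0239, -0.2261) tvec=(0.1293, 0.0415, 0.6241)

Intrinsics K: fx=580.1, fy=746.4, cx=317.2, cy=244.8
Marker side s = 0.227 m; corners in marker frame (Z=0):
  M0 = (-0.1135, +0.1135, 0)
  M1 = (+0.1135, +0.1135, 0)
  M2 = (+0.1135, -0.1135, 0)
  M3 = (-0.1135, -0.1135, 0)
Detected image corners:
  c0 = (362.019030, 461.739581) px
  c1 = (580.687678, 394.229616) px
  c2 = (500.024845, 155.166823) px
  c3 = (311.473527, 206.809834) px
Planar DLT: solve 8×8 A·h = b for H (H[2,2]=1):
  H  [+942.97097 -12.37966 +437.33424]
  H  [-224.16918 +877.76418 +294.43074]
  H  [+0.11675 -0.68923 +1.00000]
B = K⁻¹H; ‖b₁‖=1.602243, ‖b₂‖=1.602243; λ = 2/(‖b₁‖+‖b₂‖) = 0.624125, sign → tz>0 ⇒ λ=+0.624125
r₁ = λ·B[:,0] = (+0.97469,-0.21134,+0.07287); r₂ = λ·B[:,1] = (+0.22190,+0.87505,-0.43017)
r₃ = r₁×r₂ = (+0.02715,+0.43545,+0.89980); SVD([r₁ r₂ r₃]) → R = UVᵀ:
  R  [+0.97469 +0.22190 +0.02715]
  R  [-0.21134 +0.87505 +0.43545]
  R  [+0.07287 -0.43017 +0.89980]
t = (+0.12925, +0.04150, +0.62412) m
tr R = 2.749549; θ = arccos((tr R − 1)/2) = 0.505827 rad = 28.982°
axis k = ((R−Rᵀ)₃₂, (R−Rᵀ)₁₃, (R−Rᵀ)₂₁) / (2 sinθ) = (-0.893253, -0.047173, -0.447073)
rvec = θ·k = (-0.451831, -0.023861, -0.226141)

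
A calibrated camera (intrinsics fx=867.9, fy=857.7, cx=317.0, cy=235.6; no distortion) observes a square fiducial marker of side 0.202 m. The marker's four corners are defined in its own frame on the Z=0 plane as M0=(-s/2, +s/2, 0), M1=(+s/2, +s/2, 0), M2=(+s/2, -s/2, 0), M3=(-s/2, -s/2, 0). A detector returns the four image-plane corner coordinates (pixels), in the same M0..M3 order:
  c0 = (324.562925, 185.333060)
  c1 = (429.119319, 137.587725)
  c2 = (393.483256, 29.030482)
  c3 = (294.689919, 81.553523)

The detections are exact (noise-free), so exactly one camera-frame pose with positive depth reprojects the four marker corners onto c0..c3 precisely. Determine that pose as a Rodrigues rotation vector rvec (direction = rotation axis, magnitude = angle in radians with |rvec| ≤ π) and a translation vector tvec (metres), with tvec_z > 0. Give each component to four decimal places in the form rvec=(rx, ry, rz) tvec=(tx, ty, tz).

rvec=(-0.1952, 0.5137, -0.3281) tvec=(0.0697, -0.2160, 1.4542)

Intrinsics K: fx=867.9, fy=857.7, cx=317.0, cy=235.6
Marker side s = 0.202 m; corners in marker frame (Z=0):
  M0 = (-0.1010, +0.1010, 0)
  M1 = (+0.1010, +0.1010, 0)
  M2 = (+0.1010, -0.1010, 0)
  M3 = (-0.1010, -0.1010, 0)
Detected image corners:
  c0 = (324.562925, 185.333060) px
  c1 = (429.119319, 137.587725) px
  c2 = (393.483256, 29.030482) px
  c3 = (294.689919, 81.553523) px
Planar DLT: solve 8×8 A·h = b for H (H[2,2]=1):
  H  [+391.92315 +96.36973 +358.58068]
  H  [-281.82563 +505.57365 +108.18511]
  H  [-0.30837 -0.18126 +1.00000]
B = K⁻¹H; ‖b₁‖=0.687677, ‖b₂‖=0.687677; λ = 2/(‖b₁‖+‖b₂‖) = 1.454170, sign → tz>0 ⇒ λ=+1.454170
r₁ = λ·B[:,0] = (+0.82046,-0.35464,-0.44842); r₂ = λ·B[:,1] = (+0.25774,+0.92957,-0.26358)
r₃ = r₁×r₂ = (+0.51032,+0.10068,+0.85407); SVD([r₁ r₂ r₃]) → R = UVᵀ:
  R  [+0.82046 +0.25774 +0.51032]
  R  [-0.35464 +0.92957 +0.10068]
  R  [-0.44842 -0.26358 +0.85407]
t = (+0.06967, -0.21602, +1.45417) m
tr R = 2.604096; θ = arccos((tr R − 1)/2) = 0.640080 rad = 36.674°
axis k = ((R−Rᵀ)₃₂, (R−Rᵀ)₁₃, (R−Rᵀ)₂₁) / (2 sinθ) = (-0.304943, +0.802616, -0.512658)
rvec = θ·k = (-0.195188, +0.513738, -0.328142)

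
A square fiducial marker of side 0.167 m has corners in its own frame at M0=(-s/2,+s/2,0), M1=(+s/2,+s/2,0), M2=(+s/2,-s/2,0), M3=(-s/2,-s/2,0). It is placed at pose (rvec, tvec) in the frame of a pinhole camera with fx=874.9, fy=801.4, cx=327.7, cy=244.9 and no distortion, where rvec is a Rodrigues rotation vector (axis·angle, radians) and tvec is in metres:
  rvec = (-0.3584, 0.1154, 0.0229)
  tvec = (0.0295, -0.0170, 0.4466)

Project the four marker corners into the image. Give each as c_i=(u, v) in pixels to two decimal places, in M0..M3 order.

c0=(210.97, 359.36) c1=(561.27, 365.46) c2=(545.51, 81.48) c3=(237.85, 87.51)

Intrinsics K: fx=874.9, fy=801.4, cx=327.7, cy=244.9
Marker side s = 0.167 m; corners in marker frame (Z=0):
  M0 = (-0.0835, +0.0835, 0)
  M1 = (+0.0835, +0.0835, 0)
  M2 = (+0.0835, -0.0835, 0)
  M3 = (-0.0835, -0.0835, 0)
rvec = (-0.3584, 0.1154, 0.0229), |rvec| = θ = 0.37722 rad = 21.613°
Rodrigues: sinθ=0.36833, 1−cosθ=0.07031; R = I + sinθ·[k]× + (1−cosθ)·[k]×²:
    [+0.99316 -0.04280 +0.10863]
    [+0.00193 +0.93627 +0.35127]
    [-0.11674 -0.34865 +0.92995]
t = (0.0295, -0.0170, 0.4466) m
M0: Pc = R·M0+t = (-0.05700, +0.06102, +0.42723); u = 874.9·(-0.05700)/0.42723 + 327.7 = 210.9693, v = 801.4·(+0.06102)/0.42723 + 244.9 = 359.3567
M1: Pc = R·M1+t = (+0.10886, +0.06134, +0.40774); u = 874.9·(+0.10886)/0.40774 + 327.7 = 561.2746, v = 801.4·(+0.06134)/0.40774 + 244.9 = 365.4611
M2: Pc = R·M2+t = (+0.11600, -0.09502, +0.46597); u = 874.9·(+0.11600)/0.46597 + 327.7 = 545.5072, v = 801.4·(-0.09502)/0.46597 + 244.9 = 81.4811
M3: Pc = R·M3+t = (-0.04986, -0.09534, +0.48546); u = 874.9·(-0.04986)/0.48546 + 327.7 = 237.8502, v = 801.4·(-0.09534)/0.48546 + 244.9 = 87.5130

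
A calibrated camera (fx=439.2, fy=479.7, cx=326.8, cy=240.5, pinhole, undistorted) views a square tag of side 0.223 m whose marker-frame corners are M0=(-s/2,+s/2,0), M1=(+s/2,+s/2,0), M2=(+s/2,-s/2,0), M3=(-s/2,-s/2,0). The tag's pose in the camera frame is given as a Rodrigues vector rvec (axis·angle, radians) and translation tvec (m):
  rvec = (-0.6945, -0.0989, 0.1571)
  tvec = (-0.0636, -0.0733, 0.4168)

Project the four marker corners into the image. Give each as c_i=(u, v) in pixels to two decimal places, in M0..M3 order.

c0=(87.53, 228.42) c1=(369.15, 282.86) c2=(378.88, 106.16) c3=(180.90, 64.74)

Intrinsics K: fx=439.2, fy=479.7, cx=326.8, cy=240.5
Marker side s = 0.223 m; corners in marker frame (Z=0):
  M0 = (-0.1115, +0.1115, 0)
  M1 = (+0.1115, +0.1115, 0)
  M2 = (+0.1115, -0.1115, 0)
  M3 = (-0.1115, -0.1115, 0)
rvec = (-0.6945, -0.0989, 0.1571), |rvec| = θ = 0.71888 rad = 41.189°
Rodrigues: sinθ=0.65854, 1−cosθ=0.24746; R = I + sinθ·[k]× + (1−cosθ)·[k]×²:
    [+0.98350 -0.11102 -0.14284]
    [+0.17680 +0.75723 +0.62877]
    [+0.03836 -0.64365 +0.76436]
t = (-0.0636, -0.0733, 0.4168) m
M0: Pc = R·M0+t = (-0.18564, -0.00858, +0.34076); u = 439.2·(-0.18564)/0.34076 + 326.8 = 87.5301, v = 479.7·(-0.00858)/0.34076 + 240.5 = 228.4174
M1: Pc = R·M1+t = (+0.03368, +0.03084, +0.34931); u = 439.2·(+0.03368)/0.34931 + 326.8 = 369.1481, v = 479.7·(+0.03084)/0.34931 + 240.5 = 282.8578
M2: Pc = R·M2+t = (+0.05844, -0.13802, +0.49284); u = 439.2·(+0.05844)/0.49284 + 326.8 = 378.8785, v = 479.7·(-0.13802)/0.49284 + 240.5 = 106.1636
M3: Pc = R·M3+t = (-0.16088, -0.17744, +0.48429); u = 439.2·(-0.16088)/0.48429 + 326.8 = 180.8981, v = 479.7·(-0.17744)/0.48429 + 240.5 = 64.7376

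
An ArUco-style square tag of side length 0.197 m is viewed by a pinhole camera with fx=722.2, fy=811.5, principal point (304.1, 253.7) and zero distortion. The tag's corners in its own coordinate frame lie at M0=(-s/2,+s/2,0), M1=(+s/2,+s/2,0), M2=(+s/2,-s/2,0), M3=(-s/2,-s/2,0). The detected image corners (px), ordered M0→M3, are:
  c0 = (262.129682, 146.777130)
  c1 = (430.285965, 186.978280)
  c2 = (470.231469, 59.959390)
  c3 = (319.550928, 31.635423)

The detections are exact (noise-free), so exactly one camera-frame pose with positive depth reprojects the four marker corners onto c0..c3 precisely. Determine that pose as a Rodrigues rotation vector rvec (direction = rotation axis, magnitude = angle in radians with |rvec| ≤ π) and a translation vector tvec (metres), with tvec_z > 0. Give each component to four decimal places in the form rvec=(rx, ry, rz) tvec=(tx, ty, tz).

Intrinsics K: fx=722.2, fy=811.5, cx=304.1, cy=253.7
Marker side s = 0.197 m; corners in marker frame (Z=0):
  M0 = (-0.0985, +0.0985, 0)
  M1 = (+0.0985, +0.0985, 0)
  M2 = (+0.0985, -0.0985, 0)
  M3 = (-0.0985, -0.0985, 0)
Detected image corners:
  c0 = (262.129682, 146.777130) px
  c1 = (430.285965, 186.978280) px
  c2 = (470.231469, 59.959390) px
  c3 = (319.550928, 31.635423) px
Planar DLT: solve 8×8 A·h = b for H (H[2,2]=1):
  H  [+690.25403 -490.15053 +369.65261]
  H  [+138.65982 +544.34114 +101.91976]
  H  [-0.31339 -0.65216 +1.00000]
B = K⁻¹H; ‖b₁‖=1.163461, ‖b₂‖=1.163461; λ = 2/(‖b₁‖+‖b₂‖) = 0.859504, sign → tz>0 ⇒ λ=+0.859504
r₁ = λ·B[:,0] = (+0.93491,+0.23107,-0.26936); r₂ = λ·B[:,1] = (-0.34731,+0.75178,-0.56053)
r₃ = r₁×r₂ = (+0.07298,+0.61760,+0.78310); SVD([r₁ r₂ r₃]) → R = UVᵀ:
  R  [+0.93491 -0.34731 +0.07298]
  R  [+0.23107 +0.75178 +0.61760]
  R  [-0.26936 -0.56053 +0.78310]
t = (+0.07802, -0.16076, +0.85950) m
tr R = 2.469788; θ = arccos((tr R − 1)/2) = 0.745286 rad = 42.702°
axis k = ((R−Rᵀ)₃₂, (R−Rᵀ)₁₃, (R−Rᵀ)₂₁) / (2 sinθ) = (-0.868597, +0.252394, +0.426422)
rvec = θ·k = (-0.647353, +0.188106, +0.317807)

rvec=(-0.6474, 0.1881, 0.3178) tvec=(0.0780, -0.1608, 0.8595)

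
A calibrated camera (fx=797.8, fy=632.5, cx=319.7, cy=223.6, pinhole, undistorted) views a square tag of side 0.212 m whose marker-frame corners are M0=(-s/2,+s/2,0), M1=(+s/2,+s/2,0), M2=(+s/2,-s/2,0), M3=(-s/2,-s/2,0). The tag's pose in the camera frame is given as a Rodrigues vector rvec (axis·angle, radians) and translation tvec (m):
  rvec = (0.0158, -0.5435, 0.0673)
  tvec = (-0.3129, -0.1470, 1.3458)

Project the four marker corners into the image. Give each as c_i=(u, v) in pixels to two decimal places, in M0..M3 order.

Intrinsics K: fx=797.8, fy=632.5, cx=319.7, cy=223.6
Marker side s = 0.212 m; corners in marker frame (Z=0):
  M0 = (-0.1060, +0.1060, 0)
  M1 = (+0.1060, +0.1060, 0)
  M2 = (+0.1060, -0.1060, 0)
  M3 = (-0.1060, -0.1060, 0)
rvec = (0.0158, -0.5435, 0.0673), |rvec| = θ = 0.54788 rad = 31.391°
Rodrigues: sinθ=0.52088, 1−cosθ=0.14637; R = I + sinθ·[k]× + (1−cosθ)·[k]×²:
    [+0.85375 -0.06817 -0.51620]
    [+0.05980 +0.99767 -0.03286]
    [+0.51723 -0.00281 +0.85584]
t = (-0.3129, -0.1470, 1.3458) m
M0: Pc = R·M0+t = (-0.41062, -0.04759, +1.29067); u = 797.8·(-0.41062)/1.29067 + 319.7 = 65.8826, v = 632.5·(-0.04759)/1.29067 + 223.6 = 200.2806
M1: Pc = R·M1+t = (-0.22963, -0.03491, +1.40033); u = 797.8·(-0.22963)/1.40033 + 319.7 = 188.8754, v = 632.5·(-0.03491)/1.40033 + 223.6 = 207.8325
M2: Pc = R·M2+t = (-0.21518, -0.24641, +1.40093); u = 797.8·(-0.21518)/1.40093 + 319.7 = 197.1613, v = 632.5·(-0.24641)/1.40093 + 223.6 = 112.3469
M3: Pc = R·M3+t = (-0.39617, -0.25909, +1.29127); u = 797.8·(-0.39617)/1.29127 + 319.7 = 74.9290, v = 632.5·(-0.25909)/1.29127 + 223.6 = 96.6900

c0=(65.88, 200.28) c1=(188.88, 207.83) c2=(197.16, 112.35) c3=(74.93, 96.69)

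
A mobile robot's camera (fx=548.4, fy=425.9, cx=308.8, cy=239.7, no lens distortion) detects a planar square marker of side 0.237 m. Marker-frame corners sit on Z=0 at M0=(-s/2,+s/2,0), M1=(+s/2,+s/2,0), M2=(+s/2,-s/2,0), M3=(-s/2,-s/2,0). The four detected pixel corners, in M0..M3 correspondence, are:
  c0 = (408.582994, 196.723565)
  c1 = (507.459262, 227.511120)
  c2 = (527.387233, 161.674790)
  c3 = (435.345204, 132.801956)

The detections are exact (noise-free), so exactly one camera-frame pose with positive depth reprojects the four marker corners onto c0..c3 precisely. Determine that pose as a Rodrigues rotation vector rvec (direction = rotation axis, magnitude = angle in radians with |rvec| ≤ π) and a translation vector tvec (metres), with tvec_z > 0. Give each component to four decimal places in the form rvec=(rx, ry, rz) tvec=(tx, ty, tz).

rvec=(-0.3785, -0.0890, 0.3708) tvec=(0.3708, -0.1809, 1.2600)

Intrinsics K: fx=548.4, fy=425.9, cx=308.8, cy=239.7
Marker side s = 0.237 m; corners in marker frame (Z=0):
  M0 = (-0.1185, +0.1185, 0)
  M1 = (+0.1185, +0.1185, 0)
  M2 = (+0.1185, -0.1185, 0)
  M3 = (-0.1185, -0.1185, 0)
Detected image corners:
  c0 = (408.582994, 196.723565) px
  c1 = (507.459262, 227.511120) px
  c2 = (527.387233, 161.674790) px
  c3 = (435.345204, 132.801956) px
Planar DLT: solve 8×8 A·h = b for H (H[2,2]=1):
  H  [+408.33679 -238.88269 +470.18019]
  H  [+128.04333 +220.04726 +178.55160]
  H  [+0.01292 -0.29892 +1.00000]
B = K⁻¹H; ‖b₁‖=0.793651, ‖b₂‖=0.793651; λ = 2/(‖b₁‖+‖b₂‖) = 1.260000, sign → tz>0 ⇒ λ=+1.260000
r₁ = λ·B[:,0] = (+0.92903,+0.36965,+0.01627); r₂ = λ·B[:,1] = (-0.33677,+0.86297,-0.37664)
r₃ = r₁×r₂ = (-0.15327,+0.34443,+0.92622); SVD([r₁ r₂ r₃]) → R = UVᵀ:
  R  [+0.92903 -0.33677 -0.15327]
  R  [+0.36965 +0.86297 +0.34443]
  R  [+0.01627 -0.37664 +0.92622]
t = (+0.37079, -0.18090, +1.26000) m
tr R = 2.718219; θ = arccos((tr R − 1)/2) = 0.537269 rad = 30.783°
axis k = ((R−Rᵀ)₃₂, (R−Rᵀ)₁₃, (R−Rᵀ)₂₁) / (2 sinθ) = (-0.704461, -0.165637, +0.690144)
rvec = θ·k = (-0.378485, -0.088992, +0.370793)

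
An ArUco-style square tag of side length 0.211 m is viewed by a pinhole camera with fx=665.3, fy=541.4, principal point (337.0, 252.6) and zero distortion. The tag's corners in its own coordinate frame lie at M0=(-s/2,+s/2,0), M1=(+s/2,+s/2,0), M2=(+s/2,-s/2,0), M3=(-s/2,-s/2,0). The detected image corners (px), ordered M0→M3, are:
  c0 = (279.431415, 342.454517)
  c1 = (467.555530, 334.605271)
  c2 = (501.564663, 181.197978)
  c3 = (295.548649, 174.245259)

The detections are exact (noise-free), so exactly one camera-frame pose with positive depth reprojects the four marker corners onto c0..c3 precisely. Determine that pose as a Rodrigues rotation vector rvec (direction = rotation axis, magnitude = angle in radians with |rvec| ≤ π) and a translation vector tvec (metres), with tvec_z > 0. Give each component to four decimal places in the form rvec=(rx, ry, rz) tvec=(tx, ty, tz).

rvec=(0.3432, -0.2938, 0.0494) tvec=(0.0531, 0.0119, 0.6675)

Intrinsics K: fx=665.3, fy=541.4, cx=337.0, cy=252.6
Marker side s = 0.211 m; corners in marker frame (Z=0):
  M0 = (-0.1055, +0.1055, 0)
  M1 = (+0.1055, +0.1055, 0)
  M2 = (+0.1055, -0.1055, 0)
  M3 = (-0.1055, -0.1055, 0)
Detected image corners:
  c0 = (279.431415, 342.454517) px
  c1 = (467.555530, 334.605271) px
  c2 = (501.564663, 181.197978) px
  c3 = (295.548649, 174.245259) px
Planar DLT: solve 8×8 A·h = b for H (H[2,2]=1):
  H  [+1100.73142 +66.84302 +389.93164]
  H  [+109.03255 +885.93764 +262.23742]
  H  [+0.43760 +0.48594 +1.00000]
B = K⁻¹H; ‖b₁‖=1.498165, ‖b₂‖=1.498165; λ = 2/(‖b₁‖+‖b₂‖) = 0.667483, sign → tz>0 ⇒ λ=+0.667483
r₁ = λ·B[:,0] = (+0.95639,-0.00186,+0.29209); r₂ = λ·B[:,1] = (-0.09724,+0.94093,+0.32435)
r₃ = r₁×r₂ = (-0.27544,-0.33861,+0.89971); SVD([r₁ r₂ r₃]) → R = UVᵀ:
  R  [+0.95639 -0.09724 -0.27544]
  R  [-0.00186 +0.94093 -0.33861]
  R  [+0.29209 +0.32435 +0.89971]
t = (+0.05311, +0.01188, +0.66748) m
tr R = 2.797025; θ = arccos((tr R − 1)/2) = 0.454428 rad = 26.037°
axis k = ((R−Rᵀ)₃₂, (R−Rᵀ)₁₃, (R−Rᵀ)₂₁) / (2 sinθ) = (+0.755173, -0.646460, +0.108646)
rvec = θ·k = (+0.343172, -0.293769, +0.049372)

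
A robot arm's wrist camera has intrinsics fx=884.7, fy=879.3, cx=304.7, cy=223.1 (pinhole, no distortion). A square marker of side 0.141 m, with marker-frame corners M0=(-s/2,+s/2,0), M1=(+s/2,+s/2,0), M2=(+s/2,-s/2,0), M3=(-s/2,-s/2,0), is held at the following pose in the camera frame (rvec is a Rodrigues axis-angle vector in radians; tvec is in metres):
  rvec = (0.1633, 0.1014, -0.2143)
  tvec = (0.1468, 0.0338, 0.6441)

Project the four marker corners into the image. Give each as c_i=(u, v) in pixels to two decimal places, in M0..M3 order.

Intrinsics K: fx=884.7, fy=879.3, cx=304.7, cy=223.1
Marker side s = 0.141 m; corners in marker frame (Z=0):
  M0 = (-0.0705, +0.0705, 0)
  M1 = (+0.0705, +0.0705, 0)
  M2 = (+0.0705, -0.0705, 0)
  M3 = (-0.0705, -0.0705, 0)
rvec = (0.1633, 0.1014, -0.2143), |rvec| = θ = 0.28788 rad = 16.494°
Rodrigues: sinθ=0.28392, 1−cosθ=0.04115; R = I + sinθ·[k]× + (1−cosθ)·[k]×²:
    [+0.97209 +0.21957 +0.08263]
    [-0.20313 +0.96395 -0.17184]
    [-0.11738 +0.15026 +0.98165]
t = (0.1468, 0.0338, 0.6441) m
M0: Pc = R·M0+t = (+0.09375, +0.11608, +0.66297); u = 884.7·(+0.09375)/0.66297 + 304.7 = 429.8017, v = 879.3·(+0.11608)/0.66297 + 223.1 = 377.0569
M1: Pc = R·M1+t = (+0.23081, +0.08744, +0.64642); u = 884.7·(+0.23081)/0.64642 + 304.7 = 620.5942, v = 879.3·(+0.08744)/0.64642 + 223.1 = 342.0390
M2: Pc = R·M2+t = (+0.19985, -0.04848, +0.62523); u = 884.7·(+0.19985)/0.62523 + 304.7 = 587.4905, v = 879.3·(-0.04848)/0.62523 + 223.1 = 154.9204
M3: Pc = R·M3+t = (+0.06279, -0.01984, +0.64178); u = 884.7·(+0.06279)/0.64178 + 304.7 = 391.2531, v = 879.3·(-0.01984)/0.64178 + 223.1 = 195.9200

c0=(429.80, 377.06) c1=(620.59, 342.04) c2=(587.49, 154.92) c3=(391.25, 195.92)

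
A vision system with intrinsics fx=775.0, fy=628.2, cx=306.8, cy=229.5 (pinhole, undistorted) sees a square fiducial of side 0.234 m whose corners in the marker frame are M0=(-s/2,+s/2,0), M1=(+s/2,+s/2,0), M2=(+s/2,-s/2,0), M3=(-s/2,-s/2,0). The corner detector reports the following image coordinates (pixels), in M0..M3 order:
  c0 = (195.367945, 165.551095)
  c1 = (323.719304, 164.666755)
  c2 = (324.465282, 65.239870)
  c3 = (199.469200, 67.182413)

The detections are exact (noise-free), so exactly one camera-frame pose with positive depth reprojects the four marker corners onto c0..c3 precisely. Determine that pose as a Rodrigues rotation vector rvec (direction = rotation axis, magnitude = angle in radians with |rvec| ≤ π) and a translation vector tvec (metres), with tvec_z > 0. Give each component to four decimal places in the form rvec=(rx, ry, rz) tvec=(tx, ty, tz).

Intrinsics K: fx=775.0, fy=628.2, cx=306.8, cy=229.5
Marker side s = 0.234 m; corners in marker frame (Z=0):
  M0 = (-0.1170, +0.1170, 0)
  M1 = (+0.1170, +0.1170, 0)
  M2 = (+0.1170, -0.1170, 0)
  M3 = (-0.1170, -0.1170, 0)
Detected image corners:
  c0 = (195.367945, 165.551095) px
  c1 = (323.719304, 164.666755) px
  c2 = (324.465282, 65.239870) px
  c3 = (199.469200, 67.182413) px
Planar DLT: solve 8×8 A·h = b for H (H[2,2]=1):
  H  [+528.89636 -40.14945 +260.42067]
  H  [-11.54785 +409.43068 +115.00382]
  H  [-0.04736 -0.11410 +1.00000]
B = K⁻¹H; ‖b₁‖=0.702792, ‖b₂‖=0.702792; λ = 2/(‖b₁‖+‖b₂‖) = 1.422895, sign → tz>0 ⇒ λ=+1.422895
r₁ = λ·B[:,0] = (+0.99773,-0.00154,-0.06738); r₂ = λ·B[:,1] = (-0.00944,+0.98669,-0.16235)
r₃ = r₁×r₂ = (+0.06674,+0.16262,+0.98443); SVD([r₁ r₂ r₃]) → R = UVᵀ:
  R  [+0.99773 -0.00944 +0.06674]
  R  [-0.00154 +0.98669 +0.16262]
  R  [-0.06738 -0.16235 +0.98443]
t = (-0.08515, -0.25934, +1.42290) m
tr R = 2.968843; θ = arccos((tr R − 1)/2) = 0.176745 rad = 10.127°
axis k = ((R−Rᵀ)₃₂, (R−Rᵀ)₁₃, (R−Rᵀ)₂₁) / (2 sinθ) = (-0.924135, +0.381403, +0.022478)
rvec = θ·k = (-0.163336, +0.067411, +0.003973)

rvec=(-0.1633, 0.0674, 0.0040) tvec=(-0.0852, -0.2593, 1.4229)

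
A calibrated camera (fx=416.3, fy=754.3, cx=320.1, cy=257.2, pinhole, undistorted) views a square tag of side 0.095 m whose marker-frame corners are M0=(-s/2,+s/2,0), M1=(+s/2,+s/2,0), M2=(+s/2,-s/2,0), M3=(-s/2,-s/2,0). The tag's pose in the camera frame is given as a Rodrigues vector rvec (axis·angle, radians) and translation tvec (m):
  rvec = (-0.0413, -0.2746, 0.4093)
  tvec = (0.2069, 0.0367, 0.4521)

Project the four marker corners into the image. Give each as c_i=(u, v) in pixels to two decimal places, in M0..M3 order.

Intrinsics K: fx=416.3, fy=754.3, cx=320.1, cy=257.2
Marker side s = 0.095 m; corners in marker frame (Z=0):
  M0 = (-0.0475, +0.0475, 0)
  M1 = (+0.0475, +0.0475, 0)
  M2 = (+0.0475, -0.0475, 0)
  M3 = (-0.0475, -0.0475, 0)
rvec = (-0.0413, -0.2746, 0.4093), |rvec| = θ = 0.49461 rad = 28.339°
Rodrigues: sinθ=0.47469, 1−cosθ=0.11985; R = I + sinθ·[k]× + (1−cosθ)·[k]×²:
    [+0.88099 -0.38726 -0.27182]
    [+0.39837 +0.91709 -0.01542]
    [+0.25526 -0.09470 +0.96222]
t = (0.2069, 0.0367, 0.4521) m
M0: Pc = R·M0+t = (+0.14666, +0.06134, +0.43548); u = 416.3·(+0.14666)/0.43548 + 320.1 = 460.2998, v = 754.3·(+0.06134)/0.43548 + 257.2 = 363.4474
M1: Pc = R·M1+t = (+0.23035, +0.09918, +0.45973); u = 416.3·(+0.23035)/0.45973 + 320.1 = 528.6927, v = 754.3·(+0.09918)/0.45973 + 257.2 = 419.9379
M2: Pc = R·M2+t = (+0.26714, +0.01206, +0.46872); u = 416.3·(+0.26714)/0.46872 + 320.1 = 557.3642, v = 754.3·(+0.01206)/0.46872 + 257.2 = 276.6087
M3: Pc = R·M3+t = (+0.18345, -0.02578, +0.44447); u = 416.3·(+0.18345)/0.44447 + 320.1 = 491.9198, v = 754.3·(-0.02578)/0.44447 + 257.2 = 213.4419

c0=(460.30, 363.45) c1=(528.69, 419.94) c2=(557.36, 276.61) c3=(491.92, 213.44)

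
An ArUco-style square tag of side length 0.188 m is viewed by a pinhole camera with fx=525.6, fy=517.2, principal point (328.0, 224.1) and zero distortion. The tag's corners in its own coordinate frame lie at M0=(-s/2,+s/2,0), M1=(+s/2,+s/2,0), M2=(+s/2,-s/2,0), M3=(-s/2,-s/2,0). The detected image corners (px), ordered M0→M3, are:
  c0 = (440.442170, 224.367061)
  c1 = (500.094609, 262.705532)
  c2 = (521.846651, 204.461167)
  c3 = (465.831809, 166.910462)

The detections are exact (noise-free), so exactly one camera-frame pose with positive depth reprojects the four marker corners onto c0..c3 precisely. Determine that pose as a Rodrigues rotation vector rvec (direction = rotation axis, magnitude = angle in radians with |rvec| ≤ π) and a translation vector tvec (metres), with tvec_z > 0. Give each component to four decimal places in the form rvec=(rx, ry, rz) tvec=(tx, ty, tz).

rvec=(-0.3487, -0.2638, 0.5194) tvec=(0.3980, -0.0263, 1.3522)

Intrinsics K: fx=525.6, fy=517.2, cx=328.0, cy=224.1
Marker side s = 0.188 m; corners in marker frame (Z=0):
  M0 = (-0.0940, +0.0940, 0)
  M1 = (+0.0940, +0.0940, 0)
  M2 = (+0.0940, -0.0940, 0)
  M3 = (-0.0940, -0.0940, 0)
Detected image corners:
  c0 = (440.442170, 224.367061) px
  c1 = (500.094609, 262.705532) px
  c2 = (521.846651, 204.461167) px
  c3 = (465.831809, 166.910462) px
Planar DLT: solve 8×8 A·h = b for H (H[2,2]=1):
  H  [+363.28265 -263.75789 +482.68738]
  H  [+226.67118 +246.08375 +214.03681]
  H  [+0.11600 -0.28728 +1.00000]
B = K⁻¹H; ‖b₁‖=0.739528, ‖b₂‖=0.739528; λ = 2/(‖b₁‖+‖b₂‖) = 1.352215, sign → tz>0 ⇒ λ=+1.352215
r₁ = λ·B[:,0] = (+0.83673,+0.52466,+0.15686); r₂ = λ·B[:,1] = (-0.43615,+0.81171,-0.38847)
r₃ = r₁×r₂ = (-0.33114,+0.25663,+0.90801); SVD([r₁ r₂ r₃]) → R = UVᵀ:
  R  [+0.83673 -0.43615 -0.33114]
  R  [+0.52466 +0.81171 +0.25663]
  R  [+0.15686 -0.38847 +0.90801]
t = (+0.39797, -0.02631, +1.35221) m
tr R = 2.556452; θ = arccos((tr R − 1)/2) = 0.678960 rad = 38.902°
axis k = ((R−Rᵀ)₃₂, (R−Rᵀ)₁₃, (R−Rᵀ)₂₁) / (2 sinθ) = (-0.513630, -0.388541, +0.764997)
rvec = θ·k = (-0.348735, -0.263804, +0.519403)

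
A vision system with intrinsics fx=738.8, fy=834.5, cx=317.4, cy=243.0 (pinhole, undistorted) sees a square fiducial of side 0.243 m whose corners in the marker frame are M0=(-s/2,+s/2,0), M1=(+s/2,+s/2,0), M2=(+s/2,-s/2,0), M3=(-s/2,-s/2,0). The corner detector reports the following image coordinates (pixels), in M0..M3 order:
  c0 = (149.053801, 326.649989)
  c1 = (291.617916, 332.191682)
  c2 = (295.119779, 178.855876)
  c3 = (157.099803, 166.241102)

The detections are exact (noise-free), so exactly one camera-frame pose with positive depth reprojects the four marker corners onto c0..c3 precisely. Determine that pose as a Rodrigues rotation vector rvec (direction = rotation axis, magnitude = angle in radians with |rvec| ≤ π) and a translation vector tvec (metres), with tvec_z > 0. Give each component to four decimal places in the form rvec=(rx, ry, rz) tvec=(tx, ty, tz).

Intrinsics K: fx=738.8, fy=834.5, cx=317.4, cy=243.0
Marker side s = 0.243 m; corners in marker frame (Z=0):
  M0 = (-0.1215, +0.1215, 0)
  M1 = (+0.1215, +0.1215, 0)
  M2 = (+0.1215, -0.1215, 0)
  M3 = (-0.1215, -0.1215, 0)
Detected image corners:
  c0 = (149.053801, 326.649989) px
  c1 = (291.617916, 332.191682) px
  c2 = (295.119779, 178.855876) px
  c3 = (157.099803, 166.241102) px
Planar DLT: solve 8×8 A·h = b for H (H[2,2]=1):
  H  [+620.22901 -51.52510 +224.91000]
  H  [+85.97111 +613.76099 +249.89632]
  H  [+0.19280 -0.12536 +1.00000]
B = K⁻¹H; ‖b₁‖=0.782261, ‖b₂‖=0.782261; λ = 2/(‖b₁‖+‖b₂‖) = 1.278346, sign → tz>0 ⇒ λ=+1.278346
r₁ = λ·B[:,0] = (+0.96730,+0.05993,+0.24647); r₂ = λ·B[:,1] = (-0.02031,+0.98687,-0.16025)
r₃ = r₁×r₂ = (-0.25283,+0.15001,+0.95581); SVD([r₁ r₂ r₃]) → R = UVᵀ:
  R  [+0.96730 -0.02031 -0.25283]
  R  [+0.05993 +0.98687 +0.15001]
  R  [+0.24647 -0.16025 +0.95581]
t = (-0.16004, +0.01056, +1.27835) m
tr R = 2.909973; θ = arccos((tr R − 1)/2) = 0.301182 rad = 17.256°
axis k = ((R−Rᵀ)₃₂, (R−Rᵀ)₁₃, (R−Rᵀ)₂₁) / (2 sinθ) = (-0.522941, -0.841573, +0.135234)
rvec = θ·k = (-0.157500, -0.253466, +0.040730)

rvec=(-0.1575, -0.2535, 0.0407) tvec=(-0.1600, 0.0106, 1.2783)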